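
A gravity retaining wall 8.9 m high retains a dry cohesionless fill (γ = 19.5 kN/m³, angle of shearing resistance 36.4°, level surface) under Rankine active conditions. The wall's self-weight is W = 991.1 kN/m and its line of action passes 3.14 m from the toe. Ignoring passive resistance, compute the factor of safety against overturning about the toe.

K_a = tan²(45° − 36.4°/2) = 0.2552.
P_a = ½K_aγH² = 0.5×0.2552×19.5×8.9² = 197.1 kN/m, acting at H/3 = 2.967 m above the base.
Overturning moment M_o = P_a × H/3 = 197.1 × 2.967 = 584.6.
Resisting moment M_r = W × 3.14 = 991.1 × 3.14 = 3112.
FS_overturning = M_r/M_o = 3112/584.6 = 5.323.

5.32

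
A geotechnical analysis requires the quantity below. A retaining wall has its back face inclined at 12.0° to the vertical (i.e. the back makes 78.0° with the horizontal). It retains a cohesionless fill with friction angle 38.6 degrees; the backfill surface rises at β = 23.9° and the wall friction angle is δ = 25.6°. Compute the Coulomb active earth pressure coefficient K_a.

0.443

K_a = sin²(α+φ) / [sin²α · sin(α−δ) · (1 + √{sin(φ+δ)sin(φ−β) / (sin(α−δ)sin(α+β))})²].
With α = 78.0°, φ = 38.6°, δ = 25.6°, β = 23.9°: K_a = 0.4431.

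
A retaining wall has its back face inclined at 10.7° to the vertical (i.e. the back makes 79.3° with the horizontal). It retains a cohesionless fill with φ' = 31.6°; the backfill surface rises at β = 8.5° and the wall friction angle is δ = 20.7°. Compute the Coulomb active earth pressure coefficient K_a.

0.412

K_a = sin²(α+φ) / [sin²α · sin(α−δ) · (1 + √{sin(φ+δ)sin(φ−β) / (sin(α−δ)sin(α+β))})²].
With α = 79.3°, φ = 31.6°, δ = 20.7°, β = 8.5°: K_a = 0.4120.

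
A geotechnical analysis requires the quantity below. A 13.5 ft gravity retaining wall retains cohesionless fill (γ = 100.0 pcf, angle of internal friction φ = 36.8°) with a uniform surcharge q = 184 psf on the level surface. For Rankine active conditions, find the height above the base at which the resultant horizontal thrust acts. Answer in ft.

4.98 ft

K_a = 0.2508.
Triangular part P₁ = ½K_aγH² = 2285 at H/3 = 4.500 ft; rectangular part P₂ = K_a q H = 622.9 at H/2 = 6.750 ft.
ȳ = (P₁·4.500 + P₂·6.750)/(P₁+P₂) = 4.982 ft.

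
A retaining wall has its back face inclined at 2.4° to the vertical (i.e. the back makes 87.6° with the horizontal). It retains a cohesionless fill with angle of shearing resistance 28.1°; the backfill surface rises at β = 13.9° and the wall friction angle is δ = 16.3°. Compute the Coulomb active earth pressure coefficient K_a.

0.420

K_a = sin²(α+φ) / [sin²α · sin(α−δ) · (1 + √{sin(φ+δ)sin(φ−β) / (sin(α−δ)sin(α+β))})²].
With α = 87.6°, φ = 28.1°, δ = 16.3°, β = 13.9°: K_a = 0.4199.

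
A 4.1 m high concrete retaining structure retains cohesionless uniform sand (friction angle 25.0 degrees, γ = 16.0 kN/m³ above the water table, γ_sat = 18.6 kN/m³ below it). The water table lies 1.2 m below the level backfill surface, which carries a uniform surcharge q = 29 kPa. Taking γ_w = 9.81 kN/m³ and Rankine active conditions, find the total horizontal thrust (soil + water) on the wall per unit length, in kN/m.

K_a = tan²(45° − φ/2) = 0.4059.
γ' = 18.6 − 9.81 = 8.790 kN/m³. h₂ = H − d_w = 2.9 m.
σ'_h: at surface K_a·q = 11.77; at WT K_a(q+γd_w) = 19.56; at base K_a(q+γd_w+γ'h₂) = 29.91 kPa.
P₁ = ½(11.77+19.56)×1.2 = 18.80; P₂ = ½(19.56+29.91)×2.9 = 71.73; P_w = ½γ_w h₂² = 41.25.
Total = 18.80+71.73+41.25 = 131.8 kN/m.

132 kN/m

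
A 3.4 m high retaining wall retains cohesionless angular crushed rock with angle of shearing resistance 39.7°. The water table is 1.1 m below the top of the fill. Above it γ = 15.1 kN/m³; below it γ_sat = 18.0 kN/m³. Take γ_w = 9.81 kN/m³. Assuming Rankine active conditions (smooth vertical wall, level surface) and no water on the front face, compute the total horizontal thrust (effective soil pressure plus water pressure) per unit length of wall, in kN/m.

K_a = tan²(45° − φ/2) = 0.2204.
γ' = 18.0 − 9.81 = 8.190 kN/m³. Depth below WT = 2.3 m.
σ'_h at WT = K_a γ d_w = 3.661 kPa; at base = 3.661 + K_a γ' × 2.3 = 7.814 kPa.
P₁ (0–1.1 m) = ½×3.661×1.1 = 2.014. P₂ (1.1–3.4 m) = ½(3.661+7.814)×2.3 = 13.20.
P_w = ½ γ_w h₂² = 0.5×9.81×2.3² = 25.95. Total = 2.014+13.20+25.95 = 41.16 kN/m.

41.2 kN/m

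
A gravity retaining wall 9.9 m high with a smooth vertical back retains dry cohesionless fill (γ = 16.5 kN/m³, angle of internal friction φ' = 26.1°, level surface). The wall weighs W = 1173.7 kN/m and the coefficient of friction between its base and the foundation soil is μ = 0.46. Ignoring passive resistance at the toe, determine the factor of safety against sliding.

1.72

K_a = tan²(45° − 26.1°/2) = 0.3889.
P_a = ½K_aγH² = 0.5×0.3889×16.5×9.9² = 314.5 kN/m, acting at H/3 = 3.300 m above the base.
FS_sliding = μW / P_a = 0.46×1173.7 / 314.5 = 1.717.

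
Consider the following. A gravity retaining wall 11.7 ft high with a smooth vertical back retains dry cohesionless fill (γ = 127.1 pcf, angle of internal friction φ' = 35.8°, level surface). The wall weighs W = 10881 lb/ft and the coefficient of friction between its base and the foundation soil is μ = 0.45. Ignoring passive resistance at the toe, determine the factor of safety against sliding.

K_a = tan²(45° − 35.8°/2) = 0.2619.
P_a = ½K_aγH² = 0.5×0.2619×127.1×11.7² = 2278 lb/ft, acting at H/3 = 3.900 ft above the base.
FS_sliding = μW / P_a = 0.45×10881 / 2278 = 2.149.

2.15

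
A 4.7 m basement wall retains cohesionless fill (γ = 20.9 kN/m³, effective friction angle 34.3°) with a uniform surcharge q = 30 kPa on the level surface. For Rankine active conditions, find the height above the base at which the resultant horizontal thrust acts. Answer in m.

K_a = 0.2792.
Triangular part P₁ = ½K_aγH² = 64.44 at H/3 = 1.567 m; rectangular part P₂ = K_a q H = 39.36 at H/2 = 2.350 m.
ȳ = (P₁·1.567 + P₂·2.350)/(P₁+P₂) = 1.864 m.

1.86 m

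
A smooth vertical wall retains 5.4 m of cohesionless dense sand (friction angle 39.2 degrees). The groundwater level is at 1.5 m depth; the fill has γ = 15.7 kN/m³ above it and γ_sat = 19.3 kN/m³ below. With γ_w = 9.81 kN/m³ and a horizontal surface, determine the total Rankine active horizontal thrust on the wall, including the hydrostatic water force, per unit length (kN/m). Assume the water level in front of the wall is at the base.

116 kN/m

K_a = tan²(45° − φ/2) = 0.2255.
γ' = 19.3 − 9.81 = 9.490 kN/m³. Depth below WT = 3.9 m.
σ'_h at WT = K_a γ d_w = 5.310 kPa; at base = 5.310 + K_a γ' × 3.9 = 13.65 kPa.
P₁ (0–1.5 m) = ½×5.310×1.5 = 3.982. P₂ (1.5–5.4 m) = ½(5.310+13.65)×3.9 = 36.98.
P_w = ½ γ_w h₂² = 0.5×9.81×3.9² = 74.61. Total = 3.982+36.98+74.61 = 115.6 kN/m.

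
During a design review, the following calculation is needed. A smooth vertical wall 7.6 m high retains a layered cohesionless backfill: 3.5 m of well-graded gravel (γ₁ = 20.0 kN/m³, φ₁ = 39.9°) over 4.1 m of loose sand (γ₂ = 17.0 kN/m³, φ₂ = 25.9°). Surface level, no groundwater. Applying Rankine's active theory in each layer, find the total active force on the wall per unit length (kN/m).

195 kN/m

K_a1 = tan²(45°−39.9°/2) = 0.2184; K_a2 = tan²(45°−25.9°/2) = 0.3920.
Layer 1: σ at base = K_a1 γ₁ h₁ = 15.29 kPa; P₁ = ½×15.29×3.5 = 26.76.
Layer 2: σ_v at top = γ₁h₁ = 70.00; σ_h top = K_a2×70.00 = 27.44; σ_h base = K_a2×(70.00+17.0×4.1) = 54.76.
P₂ = ½(27.44+54.76)×4.1 = 168.5. Total P_a = 26.76+168.5 = 195.3 kN/m.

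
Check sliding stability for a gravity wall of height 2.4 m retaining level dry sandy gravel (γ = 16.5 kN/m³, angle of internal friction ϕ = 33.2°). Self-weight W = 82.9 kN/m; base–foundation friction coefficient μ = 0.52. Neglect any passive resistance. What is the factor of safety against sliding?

3.10

K_a = tan²(45° − 33.2°/2) = 0.2924.
P_a = ½K_aγH² = 0.5×0.2924×16.5×2.4² = 13.89 kN/m, acting at H/3 = 0.8000 m above the base.
FS_sliding = μW / P_a = 0.52×82.9 / 13.89 = 3.103.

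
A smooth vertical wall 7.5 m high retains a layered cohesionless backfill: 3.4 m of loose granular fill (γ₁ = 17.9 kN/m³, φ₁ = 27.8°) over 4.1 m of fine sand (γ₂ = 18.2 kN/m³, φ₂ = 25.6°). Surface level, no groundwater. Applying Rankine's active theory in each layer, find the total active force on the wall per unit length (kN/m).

197 kN/m

K_a1 = tan²(45°−27.8°/2) = 0.3639; K_a2 = tan²(45°−25.6°/2) = 0.3966.
Layer 1: σ at base = K_a1 γ₁ h₁ = 22.15 kPa; P₁ = ½×22.15×3.4 = 37.65.
Layer 2: σ_v at top = γ₁h₁ = 60.86; σ_h top = K_a2×60.86 = 24.13; σ_h base = K_a2×(60.86+18.2×4.1) = 53.73.
P₂ = ½(24.13+53.73)×4.1 = 159.6. Total P_a = 37.65+159.6 = 197.3 kN/m.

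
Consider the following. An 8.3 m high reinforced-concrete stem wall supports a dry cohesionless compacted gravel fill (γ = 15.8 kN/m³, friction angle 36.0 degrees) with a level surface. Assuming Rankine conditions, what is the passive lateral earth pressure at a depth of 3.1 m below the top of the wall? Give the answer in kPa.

189 kPa

K_p = (1 + sin φ)/(1 − sin φ) = 3.852.
σ_h = K_p γ z = 3.852 × 15.8 × 3.1 = 188.7 kPa.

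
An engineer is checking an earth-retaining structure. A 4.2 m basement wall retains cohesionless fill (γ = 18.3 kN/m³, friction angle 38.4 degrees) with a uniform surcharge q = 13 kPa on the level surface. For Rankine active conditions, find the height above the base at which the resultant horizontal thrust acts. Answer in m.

K_a = 0.2337.
Triangular part P₁ = ½K_aγH² = 37.72 at H/3 = 1.400 m; rectangular part P₂ = K_a q H = 12.76 at H/2 = 2.100 m.
ȳ = (P₁·1.400 + P₂·2.100)/(P₁+P₂) = 1.577 m.

1.58 m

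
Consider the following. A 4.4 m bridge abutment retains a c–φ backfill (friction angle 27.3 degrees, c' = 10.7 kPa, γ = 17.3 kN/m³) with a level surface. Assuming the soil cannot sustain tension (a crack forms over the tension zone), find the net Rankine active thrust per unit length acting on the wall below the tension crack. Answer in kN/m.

18.0 kN/m

K_a = 0.3711; √K_a = 0.6092.
Tension-crack depth z_c = 2c/(γ√K_a) = 2×10.7/(17.3×0.6092) = 2.031 m.
σ_a at base = K_a γ H − 2c√K_a = 0.3711×17.3×4.4 − 2×10.7×0.6092 = 15.21 kPa.
P_a = ½ × 15.21 × (H − z_c) = 0.5×15.21×2.369 = 18.02 kN/m.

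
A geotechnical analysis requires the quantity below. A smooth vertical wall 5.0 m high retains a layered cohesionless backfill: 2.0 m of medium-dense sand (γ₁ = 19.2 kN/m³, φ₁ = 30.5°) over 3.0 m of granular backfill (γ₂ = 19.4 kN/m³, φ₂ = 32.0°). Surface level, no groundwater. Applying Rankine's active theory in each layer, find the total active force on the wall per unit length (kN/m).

K_a1 = tan²(45°−30.5°/2) = 0.3267; K_a2 = tan²(45°−32.0°/2) = 0.3073.
Layer 1: σ at base = K_a1 γ₁ h₁ = 12.54 kPa; P₁ = ½×12.54×2.0 = 12.54.
Layer 2: σ_v at top = γ₁h₁ = 38.40; σ_h top = K_a2×38.40 = 11.80; σ_h base = K_a2×(38.40+19.4×3.0) = 29.68.
P₂ = ½(11.80+29.68)×3.0 = 62.22. Total P_a = 12.54+62.22 = 74.76 kN/m.

74.8 kN/m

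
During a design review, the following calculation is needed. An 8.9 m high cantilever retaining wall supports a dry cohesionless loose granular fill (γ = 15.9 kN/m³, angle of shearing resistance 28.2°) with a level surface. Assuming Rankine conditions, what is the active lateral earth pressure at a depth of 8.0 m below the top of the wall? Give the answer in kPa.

K_a = (1 − sin φ)/(1 + sin φ) = 0.3582.
σ_h = K_a γ z = 0.3582 × 15.9 × 8.0 = 45.56 kPa.

45.6 kPa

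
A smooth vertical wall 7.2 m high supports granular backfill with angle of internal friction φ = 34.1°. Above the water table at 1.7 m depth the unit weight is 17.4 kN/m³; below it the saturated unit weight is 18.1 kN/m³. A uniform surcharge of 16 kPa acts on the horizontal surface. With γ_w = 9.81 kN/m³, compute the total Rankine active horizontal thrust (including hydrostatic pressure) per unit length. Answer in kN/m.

269 kN/m

K_a = tan²(45° − φ/2) = 0.2815.
γ' = 18.1 − 9.81 = 8.290 kN/m³. h₂ = H − d_w = 5.5 m.
σ'_h: at surface K_a·q = 4.504; at WT K_a(q+γd_w) = 12.83; at base K_a(q+γd_w+γ'h₂) = 25.67 kPa.
P₁ = ½(4.504+12.83)×1.7 = 14.74; P₂ = ½(12.83+25.67)×5.5 = 105.9; P_w = ½γ_w h₂² = 148.4.
Total = 14.74+105.9+148.4 = 269.0 kN/m.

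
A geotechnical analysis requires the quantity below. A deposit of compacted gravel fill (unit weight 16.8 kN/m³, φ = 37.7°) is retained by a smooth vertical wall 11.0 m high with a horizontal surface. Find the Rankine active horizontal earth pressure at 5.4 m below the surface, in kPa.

K_a = (1 − sin φ)/(1 + sin φ) = 0.2411.
σ_h = K_a γ z = 0.2411 × 16.8 × 5.4 = 21.87 kPa.

21.9 kPa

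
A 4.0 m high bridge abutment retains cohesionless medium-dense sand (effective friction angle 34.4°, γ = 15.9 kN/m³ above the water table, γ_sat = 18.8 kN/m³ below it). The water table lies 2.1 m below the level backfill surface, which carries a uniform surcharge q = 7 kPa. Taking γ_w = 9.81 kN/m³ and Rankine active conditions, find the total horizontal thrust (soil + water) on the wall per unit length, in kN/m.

57.4 kN/m

K_a = tan²(45° − φ/2) = 0.2780.
γ' = 18.8 − 9.81 = 8.990 kN/m³. h₂ = H − d_w = 1.9 m.
σ'_h: at surface K_a·q = 1.946; at WT K_a(q+γd_w) = 11.23; at base K_a(q+γd_w+γ'h₂) = 15.98 kPa.
P₁ = ½(1.946+11.23)×2.1 = 13.83; P₂ = ½(11.23+15.98)×1.9 = 25.84; P_w = ½γ_w h₂² = 17.71.
Total = 13.83+25.84+17.71 = 57.38 kN/m.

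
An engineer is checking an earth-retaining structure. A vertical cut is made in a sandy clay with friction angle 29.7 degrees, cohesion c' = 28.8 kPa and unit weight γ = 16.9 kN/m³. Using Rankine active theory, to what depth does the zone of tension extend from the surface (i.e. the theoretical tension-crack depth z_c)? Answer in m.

5.87 m

K_a = tan²(45° − 29.7°/2) = 0.3374; √K_a = 0.5808.
The active pressure is zero where K_a γ z = 2c√K_a, so z_c = 2c/(γ√K_a) = 2×28.8/(16.9×0.5808) = 5.868 m.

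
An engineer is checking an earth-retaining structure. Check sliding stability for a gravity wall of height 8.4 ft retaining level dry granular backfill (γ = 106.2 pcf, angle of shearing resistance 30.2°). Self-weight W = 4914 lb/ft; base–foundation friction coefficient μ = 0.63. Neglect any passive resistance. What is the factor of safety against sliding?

K_a = tan²(45° − 30.2°/2) = 0.3307.
P_a = ½K_aγH² = 0.5×0.3307×106.2×8.4² = 1239 lb/ft, acting at H/3 = 2.800 ft above the base.
FS_sliding = μW / P_a = 0.63×4914 / 1239 = 2.499.

2.50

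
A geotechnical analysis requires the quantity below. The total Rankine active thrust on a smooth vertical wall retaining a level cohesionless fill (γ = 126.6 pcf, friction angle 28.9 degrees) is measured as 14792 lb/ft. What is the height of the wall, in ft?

25.9 ft

K_a = 0.3484. P_a = ½ K_a γ H² ⇒ H = √(2P_a/(K_a γ)).
H = √(2×14792/(0.3484×126.6)) = 25.90 ft.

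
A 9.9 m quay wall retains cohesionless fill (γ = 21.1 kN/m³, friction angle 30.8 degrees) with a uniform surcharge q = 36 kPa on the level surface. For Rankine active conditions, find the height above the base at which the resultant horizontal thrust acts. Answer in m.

3.72 m

K_a = 0.3227.
Triangular part P₁ = ½K_aγH² = 333.7 at H/3 = 3.300 m; rectangular part P₂ = K_a q H = 115.0 at H/2 = 4.950 m.
ȳ = (P₁·3.300 + P₂·4.950)/(P₁+P₂) = 3.723 m.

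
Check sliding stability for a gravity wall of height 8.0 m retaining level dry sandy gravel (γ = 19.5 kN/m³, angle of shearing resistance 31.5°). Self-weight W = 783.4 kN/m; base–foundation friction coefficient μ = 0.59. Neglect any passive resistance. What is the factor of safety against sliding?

2.36

K_a = tan²(45° − 31.5°/2) = 0.3136.
P_a = ½K_aγH² = 0.5×0.3136×19.5×8.0² = 195.7 kN/m, acting at H/3 = 2.667 m above the base.
FS_sliding = μW / P_a = 0.59×783.4 / 195.7 = 2.362.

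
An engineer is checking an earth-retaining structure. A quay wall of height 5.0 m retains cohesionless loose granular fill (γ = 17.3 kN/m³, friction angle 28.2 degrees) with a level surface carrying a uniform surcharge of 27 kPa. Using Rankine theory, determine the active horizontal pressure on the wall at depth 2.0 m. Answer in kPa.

22.1 kPa

K_a = (1 − sin φ)/(1 + sin φ) = 0.3582.
σ_v = γz + q = 17.3 × 2.0 + 27 = 61.60 kPa.
σ_h = K_a σ_v = 0.3582 × 61.60 = 22.06 kPa.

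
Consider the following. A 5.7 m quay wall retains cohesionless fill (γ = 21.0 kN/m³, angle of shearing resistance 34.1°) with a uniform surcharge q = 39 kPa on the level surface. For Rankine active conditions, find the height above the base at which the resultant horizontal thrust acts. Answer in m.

K_a = 0.2815.
Triangular part P₁ = ½K_aγH² = 96.04 at H/3 = 1.900 m; rectangular part P₂ = K_a q H = 62.58 at H/2 = 2.850 m.
ȳ = (P₁·1.900 + P₂·2.850)/(P₁+P₂) = 2.275 m.

2.27 m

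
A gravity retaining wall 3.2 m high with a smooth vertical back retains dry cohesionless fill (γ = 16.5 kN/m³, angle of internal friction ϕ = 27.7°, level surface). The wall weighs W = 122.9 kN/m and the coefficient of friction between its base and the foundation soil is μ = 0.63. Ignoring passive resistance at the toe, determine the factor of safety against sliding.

2.51

K_a = tan²(45° − 27.7°/2) = 0.3653.
P_a = ½K_aγH² = 0.5×0.3653×16.5×3.2² = 30.86 kN/m, acting at H/3 = 1.067 m above the base.
FS_sliding = μW / P_a = 0.63×122.9 / 30.86 = 2.509.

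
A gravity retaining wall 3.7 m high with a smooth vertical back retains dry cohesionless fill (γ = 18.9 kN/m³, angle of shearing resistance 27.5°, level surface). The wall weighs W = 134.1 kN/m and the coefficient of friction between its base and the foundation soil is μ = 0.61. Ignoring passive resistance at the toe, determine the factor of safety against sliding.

1.72

K_a = tan²(45° − 27.5°/2) = 0.3682.
P_a = ½K_aγH² = 0.5×0.3682×18.9×3.7² = 47.64 kN/m, acting at H/3 = 1.233 m above the base.
FS_sliding = μW / P_a = 0.61×134.1 / 47.64 = 1.717.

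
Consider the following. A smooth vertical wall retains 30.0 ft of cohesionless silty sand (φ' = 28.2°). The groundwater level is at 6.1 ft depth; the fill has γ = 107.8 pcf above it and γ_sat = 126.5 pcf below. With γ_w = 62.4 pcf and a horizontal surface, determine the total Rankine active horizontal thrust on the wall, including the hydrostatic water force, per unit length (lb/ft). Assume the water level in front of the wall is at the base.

30700 lb/ft

K_a = tan²(45° − φ/2) = 0.3582.
γ' = 126.5 − 62.4 = 64.10 pcf. Depth below WT = 23.9 ft.
σ'_h at WT = K_a γ d_w = 235.5 psf; at base = 235.5 + K_a γ' × 23.9 = 784.3 psf.
P₁ (0–6.1 ft) = ½×235.5×6.1 = 718.4. P₂ (6.1–30.0 ft) = ½(235.5+784.3)×23.9 = 12190.
P_w = ½ γ_w h₂² = 0.5×62.4×23.9² = 17820. Total = 718.4+12190+17820 = 30730 lb/ft.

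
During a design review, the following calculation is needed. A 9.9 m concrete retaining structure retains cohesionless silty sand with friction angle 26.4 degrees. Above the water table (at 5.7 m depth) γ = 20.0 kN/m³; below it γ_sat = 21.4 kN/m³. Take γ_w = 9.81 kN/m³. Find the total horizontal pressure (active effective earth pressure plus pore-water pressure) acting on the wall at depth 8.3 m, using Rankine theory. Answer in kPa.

80.9 kPa

K_a = (1 − sin φ)/(1 + sin φ) = 0.3844.
γ' = 21.4 − 9.81 = 11.59 kN/m³.
Effective vertical stress at 8.3 m: σ'_v = 20.0×5.7 + 11.59×2.60 = 144.1 kPa.
σ'_h = K_a σ'_v = 0.3844 × 144.1 = 55.41 kPa; u = γ_w × 2.60 = 25.51 kPa.
Total σ_h = 55.41 + 25.51 = 80.92 kPa.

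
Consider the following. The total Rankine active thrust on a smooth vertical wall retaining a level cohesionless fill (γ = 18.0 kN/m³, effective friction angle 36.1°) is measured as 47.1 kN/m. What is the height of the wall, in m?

K_a = 0.2585. P_a = ½ K_a γ H² ⇒ H = √(2P_a/(K_a γ)).
H = √(2×47.1/(0.2585×18.0)) = 4.499 m.

4.50 m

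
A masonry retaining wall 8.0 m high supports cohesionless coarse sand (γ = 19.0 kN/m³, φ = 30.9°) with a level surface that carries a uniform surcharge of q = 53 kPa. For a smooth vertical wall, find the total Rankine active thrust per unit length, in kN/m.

K_a = tan²(45° − φ/2) = 0.3214.
Soil triangle: ½ K_a γ H² = 0.5×0.3214×19.0×8.0² = 195.4 kN/m.
Surcharge rectangle: K_a q H = 0.3214×53×8.0 = 136.3 kN/m.
Total = 195.4 + 136.3 = 331.7 kN/m.

332 kN/m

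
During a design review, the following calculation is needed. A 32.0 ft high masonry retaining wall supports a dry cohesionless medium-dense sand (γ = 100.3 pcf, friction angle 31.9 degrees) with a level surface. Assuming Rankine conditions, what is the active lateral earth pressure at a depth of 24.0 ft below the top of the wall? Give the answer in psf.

K_a = (1 − sin φ)/(1 + sin φ) = 0.3085.
σ_h = K_a γ z = 0.3085 × 100.3 × 24.0 = 742.7 psf.

743 psf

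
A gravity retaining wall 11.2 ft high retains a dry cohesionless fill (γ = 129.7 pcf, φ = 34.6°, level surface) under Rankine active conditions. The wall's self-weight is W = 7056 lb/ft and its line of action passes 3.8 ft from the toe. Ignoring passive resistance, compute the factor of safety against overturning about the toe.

3.20

K_a = tan²(45° − 34.6°/2) = 0.2756.
P_a = ½K_aγH² = 0.5×0.2756×129.7×11.2² = 2242 lb/ft, acting at H/3 = 3.733 ft above the base.
Overturning moment M_o = P_a × H/3 = 2242 × 3.733 = 8371.
Resisting moment M_r = W × 3.8 = 7056 × 3.8 = 26810.
FS_overturning = M_r/M_o = 26810/8371 = 3.203.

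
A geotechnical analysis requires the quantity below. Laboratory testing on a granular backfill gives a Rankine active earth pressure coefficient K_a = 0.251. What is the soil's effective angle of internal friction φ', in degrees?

36.8°

K_a = tan²(45° − φ/2) ⇒ 45° − φ/2 = arctan(√0.251) = 26.61°.
φ = 2(45° − 26.61°) = 36.78°.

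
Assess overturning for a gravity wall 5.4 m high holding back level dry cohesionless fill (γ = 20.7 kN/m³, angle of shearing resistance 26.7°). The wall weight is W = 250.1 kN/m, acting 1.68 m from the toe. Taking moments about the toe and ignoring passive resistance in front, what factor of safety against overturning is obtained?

K_a = tan²(45° − 26.7°/2) = 0.3800.
P_a = ½K_aγH² = 0.5×0.3800×20.7×5.4² = 114.7 kN/m, acting at H/3 = 1.800 m above the base.
Overturning moment M_o = P_a × H/3 = 114.7 × 1.800 = 206.4.
Resisting moment M_r = W × 1.68 = 250.1 × 1.68 = 420.2.
FS_overturning = M_r/M_o = 420.2/206.4 = 2.036.

2.04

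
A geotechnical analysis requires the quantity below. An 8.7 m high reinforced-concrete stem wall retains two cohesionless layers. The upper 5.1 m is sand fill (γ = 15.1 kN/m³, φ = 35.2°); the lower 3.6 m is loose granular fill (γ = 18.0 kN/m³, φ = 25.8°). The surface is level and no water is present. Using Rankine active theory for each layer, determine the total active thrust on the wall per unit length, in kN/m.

K_a1 = tan²(45°−35.2°/2) = 0.2687; K_a2 = tan²(45°−25.8°/2) = 0.3935.
Layer 1: σ at base = K_a1 γ₁ h₁ = 20.69 kPa; P₁ = ½×20.69×5.1 = 52.76.
Layer 2: σ_v at top = γ₁h₁ = 77.01; σ_h top = K_a2×77.01 = 30.30; σ_h base = K_a2×(77.01+18.0×3.6) = 55.80.
P₂ = ½(30.30+55.80)×3.6 = 155.0. Total P_a = 52.76+155.0 = 207.8 kN/m.

208 kN/m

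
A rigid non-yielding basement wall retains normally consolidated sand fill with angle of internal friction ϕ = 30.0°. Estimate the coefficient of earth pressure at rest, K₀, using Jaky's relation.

0.500

K₀ = 1 − sin φ' = 1 − sin 30.0° = 0.5000.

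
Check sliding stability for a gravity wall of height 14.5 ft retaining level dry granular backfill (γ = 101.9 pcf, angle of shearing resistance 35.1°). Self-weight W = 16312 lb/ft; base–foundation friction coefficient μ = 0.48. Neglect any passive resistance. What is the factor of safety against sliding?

K_a = tan²(45° − 35.1°/2) = 0.2698.
P_a = ½K_aγH² = 0.5×0.2698×101.9×14.5² = 2891 lb/ft, acting at H/3 = 4.833 ft above the base.
FS_sliding = μW / P_a = 0.48×16312 / 2891 = 2.709.

2.71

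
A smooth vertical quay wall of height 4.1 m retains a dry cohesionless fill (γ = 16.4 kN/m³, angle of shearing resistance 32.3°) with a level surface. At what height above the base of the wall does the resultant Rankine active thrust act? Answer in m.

1.37 m

K_a = 0.3035.
The pressure distribution is triangular, so the resultant acts at H/3 above the base = 4.1/3 = 1.367 m.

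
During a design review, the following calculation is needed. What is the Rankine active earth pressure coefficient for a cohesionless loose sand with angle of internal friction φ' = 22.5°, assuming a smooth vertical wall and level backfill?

0.446

K_a = (1 − sin φ)/(1 + sin φ) = (1 − sin 22.5°)/(1 + sin 22.5°) = 0.4465.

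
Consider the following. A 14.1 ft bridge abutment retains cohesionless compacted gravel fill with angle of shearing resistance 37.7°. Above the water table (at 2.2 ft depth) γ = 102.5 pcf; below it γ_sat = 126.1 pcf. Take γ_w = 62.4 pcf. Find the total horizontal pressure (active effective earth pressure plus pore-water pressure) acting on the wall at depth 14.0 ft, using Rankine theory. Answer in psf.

972 psf

K_a = (1 − sin φ)/(1 + sin φ) = 0.2411.
γ' = 126.1 − 62.4 = 63.70 pcf.
Effective vertical stress at 14.0 ft: σ'_v = 102.5×2.2 + 63.70×11.8 = 977.2 psf.
σ'_h = K_a σ'_v = 0.2411 × 977.2 = 235.6 psf; u = γ_w × 11.8 = 736.3 psf.
Total σ_h = 235.6 + 736.3 = 971.9 psf.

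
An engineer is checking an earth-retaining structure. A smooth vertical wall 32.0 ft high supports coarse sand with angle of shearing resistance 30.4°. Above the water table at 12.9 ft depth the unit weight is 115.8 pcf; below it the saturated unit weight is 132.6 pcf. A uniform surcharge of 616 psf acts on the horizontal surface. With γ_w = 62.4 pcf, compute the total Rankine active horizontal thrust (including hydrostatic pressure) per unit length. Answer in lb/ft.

K_a = tan²(45° − φ/2) = 0.3280.
γ' = 132.6 − 62.4 = 70.20 pcf. h₂ = H − d_w = 19.1 ft.
σ'_h: at surface K_a·q = 202.0; at WT K_a(q+γd_w) = 692.0; at base K_a(q+γd_w+γ'h₂) = 1132 psf.
P₁ = ½(202.0+692.0)×12.9 = 5767; P₂ = ½(692.0+1132)×19.1 = 17420; P_w = ½γ_w h₂² = 11380.
Total = 5767+17420+11380 = 34570 lb/ft.

34600 lb/ft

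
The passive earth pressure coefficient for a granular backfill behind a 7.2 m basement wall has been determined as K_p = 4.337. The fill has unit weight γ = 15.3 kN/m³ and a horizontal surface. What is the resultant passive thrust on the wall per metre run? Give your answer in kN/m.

P = ½ K_p γ H² = 0.5 × 4.337 × 15.3 × 7.2² = 1720 kN/m.

1720 kN/m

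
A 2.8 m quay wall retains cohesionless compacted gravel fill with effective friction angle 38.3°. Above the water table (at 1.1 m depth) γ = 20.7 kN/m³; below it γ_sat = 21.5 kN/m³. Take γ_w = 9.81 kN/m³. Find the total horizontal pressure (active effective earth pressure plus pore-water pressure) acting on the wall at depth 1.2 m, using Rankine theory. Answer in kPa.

K_a = (1 − sin φ)/(1 + sin φ) = 0.2347.
γ' = 21.5 − 9.81 = 11.69 kN/m³.
Effective vertical stress at 1.2 m: σ'_v = 20.7×1.1 + 11.69×0.1000 = 23.94 kPa.
σ'_h = K_a σ'_v = 0.2347 × 23.94 = 5.619 kPa; u = γ_w × 0.1000 = 0.9810 kPa.
Total σ_h = 5.619 + 0.9810 = 6.600 kPa.

6.60 kPa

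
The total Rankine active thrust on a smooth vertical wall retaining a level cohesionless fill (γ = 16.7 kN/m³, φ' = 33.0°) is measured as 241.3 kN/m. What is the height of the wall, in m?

K_a = 0.2948. P_a = ½ K_a γ H² ⇒ H = √(2P_a/(K_a γ)).
H = √(2×241.3/(0.2948×16.7)) = 9.901 m.

9.90 m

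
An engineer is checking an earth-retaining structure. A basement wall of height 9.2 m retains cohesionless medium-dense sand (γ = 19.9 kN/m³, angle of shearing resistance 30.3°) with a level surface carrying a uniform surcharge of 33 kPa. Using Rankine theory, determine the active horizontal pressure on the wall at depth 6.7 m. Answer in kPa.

K_a = (1 − sin φ)/(1 + sin φ) = 0.3293.
σ_v = γz + q = 19.9 × 6.7 + 33 = 166.3 kPa.
σ_h = K_a σ_v = 0.3293 × 166.3 = 54.78 kPa.

54.8 kPa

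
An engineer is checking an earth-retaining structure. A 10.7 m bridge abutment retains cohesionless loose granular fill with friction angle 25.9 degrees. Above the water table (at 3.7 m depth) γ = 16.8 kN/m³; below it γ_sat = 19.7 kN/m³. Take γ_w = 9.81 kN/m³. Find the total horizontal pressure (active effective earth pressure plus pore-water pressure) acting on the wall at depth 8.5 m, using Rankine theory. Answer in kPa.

90.1 kPa

K_a = (1 − sin φ)/(1 + sin φ) = 0.3920.
γ' = 19.7 − 9.81 = 9.890 kN/m³.
Effective vertical stress at 8.5 m: σ'_v = 16.8×3.7 + 9.890×4.80 = 109.6 kPa.
σ'_h = K_a σ'_v = 0.3920 × 109.6 = 42.97 kPa; u = γ_w × 4.80 = 47.09 kPa.
Total σ_h = 42.97 + 47.09 = 90.06 kPa.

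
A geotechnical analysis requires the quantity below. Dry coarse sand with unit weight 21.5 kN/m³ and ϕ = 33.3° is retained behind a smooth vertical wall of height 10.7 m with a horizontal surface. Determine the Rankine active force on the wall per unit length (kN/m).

358 kN/m

K_a = tan²(45° − φ/2) = 0.2911.
P_a = ½ K_a γ H² = 0.5 × 0.2911 × 21.5 × 10.7² = 358.3 kN/m.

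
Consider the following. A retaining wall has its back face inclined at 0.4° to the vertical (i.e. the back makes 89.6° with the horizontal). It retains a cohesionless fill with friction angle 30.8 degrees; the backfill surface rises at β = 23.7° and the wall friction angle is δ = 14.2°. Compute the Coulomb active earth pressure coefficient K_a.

0.446

K_a = sin²(α+φ) / [sin²α · sin(α−δ) · (1 + √{sin(φ+δ)sin(φ−β) / (sin(α−δ)sin(α+β))})²].
With α = 89.6°, φ = 30.8°, δ = 14.2°, β = 23.7°: K_a = 0.4455.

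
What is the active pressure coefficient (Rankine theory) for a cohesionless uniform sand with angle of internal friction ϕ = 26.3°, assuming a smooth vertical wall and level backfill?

K_a = (1 − sin φ)/(1 + sin φ) = (1 − sin 26.3°)/(1 + sin 26.3°) = 0.3859.

0.386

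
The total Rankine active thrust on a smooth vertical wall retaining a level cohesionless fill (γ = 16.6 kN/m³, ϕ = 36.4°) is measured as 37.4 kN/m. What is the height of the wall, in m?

K_a = 0.2552. P_a = ½ K_a γ H² ⇒ H = √(2P_a/(K_a γ)).
H = √(2×37.4/(0.2552×16.6)) = 4.202 m.

4.20 m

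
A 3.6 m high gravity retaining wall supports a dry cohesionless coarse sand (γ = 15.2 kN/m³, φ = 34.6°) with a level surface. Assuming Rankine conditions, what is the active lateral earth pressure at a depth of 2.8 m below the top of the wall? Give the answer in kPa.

K_a = (1 − sin φ)/(1 + sin φ) = 0.2756.
σ_h = K_a γ z = 0.2756 × 15.2 × 2.8 = 11.73 kPa.

11.7 kPa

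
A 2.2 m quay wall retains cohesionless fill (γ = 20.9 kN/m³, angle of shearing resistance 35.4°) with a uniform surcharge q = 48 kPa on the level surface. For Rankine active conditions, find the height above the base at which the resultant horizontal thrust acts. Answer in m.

K_a = 0.2664.
Triangular part P₁ = ½K_aγH² = 13.47 at H/3 = 0.7333 m; rectangular part P₂ = K_a q H = 28.13 at H/2 = 1.100 m.
ȳ = (P₁·0.7333 + P₂·1.100)/(P₁+P₂) = 0.9813 m.

0.981 m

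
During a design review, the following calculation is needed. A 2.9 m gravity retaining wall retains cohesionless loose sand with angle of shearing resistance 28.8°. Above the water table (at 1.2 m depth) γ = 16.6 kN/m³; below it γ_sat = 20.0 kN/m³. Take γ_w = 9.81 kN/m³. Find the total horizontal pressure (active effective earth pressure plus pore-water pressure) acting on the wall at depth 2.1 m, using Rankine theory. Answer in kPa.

K_a = (1 − sin φ)/(1 + sin φ) = 0.3498.
γ' = 20.0 − 9.81 = 10.19 kN/m³.
Effective vertical stress at 2.1 m: σ'_v = 16.6×1.2 + 10.19×0.900 = 29.09 kPa.
σ'_h = K_a σ'_v = 0.3498 × 29.09 = 10.17 kPa; u = γ_w × 0.900 = 8.829 kPa.
Total σ_h = 10.17 + 8.829 = 19.00 kPa.

19.0 kPa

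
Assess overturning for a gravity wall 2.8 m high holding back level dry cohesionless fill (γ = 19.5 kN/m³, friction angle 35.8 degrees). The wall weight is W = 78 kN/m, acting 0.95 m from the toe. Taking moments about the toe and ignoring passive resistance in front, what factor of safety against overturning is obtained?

K_a = tan²(45° − 35.8°/2) = 0.2619.
P_a = ½K_aγH² = 0.5×0.2619×19.5×2.8² = 20.02 kN/m, acting at H/3 = 0.9333 m above the base.
Overturning moment M_o = P_a × H/3 = 20.02 × 0.9333 = 18.68.
Resisting moment M_r = W × 0.95 = 78 × 0.95 = 74.10.
FS_overturning = M_r/M_o = 74.10/18.68 = 3.966.

3.97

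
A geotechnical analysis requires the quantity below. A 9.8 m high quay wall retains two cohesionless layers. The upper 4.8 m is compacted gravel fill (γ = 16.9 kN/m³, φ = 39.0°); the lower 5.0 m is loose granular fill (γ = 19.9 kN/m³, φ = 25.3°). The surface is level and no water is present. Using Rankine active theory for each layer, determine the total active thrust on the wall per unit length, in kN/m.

K_a1 = tan²(45°−39.0°/2) = 0.2275; K_a2 = tan²(45°−25.3°/2) = 0.4012.
Layer 1: σ at base = K_a1 γ₁ h₁ = 18.46 kPa; P₁ = ½×18.46×4.8 = 44.29.
Layer 2: σ_v at top = γ₁h₁ = 81.12; σ_h top = K_a2×81.12 = 32.54; σ_h base = K_a2×(81.12+19.9×5.0) = 72.46.
P₂ = ½(32.54+72.46)×5.0 = 262.5. Total P_a = 44.29+262.5 = 306.8 kN/m.

307 kN/m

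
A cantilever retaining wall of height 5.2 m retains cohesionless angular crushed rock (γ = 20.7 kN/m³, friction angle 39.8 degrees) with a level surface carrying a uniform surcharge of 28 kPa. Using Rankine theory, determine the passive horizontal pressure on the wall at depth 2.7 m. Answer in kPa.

382 kPa

K_p = (1 + sin φ)/(1 − sin φ) = 4.557.
σ_v = γz + q = 20.7 × 2.7 + 28 = 83.89 kPa.
σ_h = K_p σ_v = 4.557 × 83.89 = 382.3 kPa.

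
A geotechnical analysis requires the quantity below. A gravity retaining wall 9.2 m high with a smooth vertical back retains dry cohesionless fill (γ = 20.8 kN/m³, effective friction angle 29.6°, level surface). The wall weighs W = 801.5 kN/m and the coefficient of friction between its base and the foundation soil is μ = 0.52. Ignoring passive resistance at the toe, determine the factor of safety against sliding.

K_a = tan²(45° − 29.6°/2) = 0.3387.
P_a = ½K_aγH² = 0.5×0.3387×20.8×9.2² = 298.2 kN/m, acting at H/3 = 3.067 m above the base.
FS_sliding = μW / P_a = 0.52×801.5 / 298.2 = 1.398.

1.40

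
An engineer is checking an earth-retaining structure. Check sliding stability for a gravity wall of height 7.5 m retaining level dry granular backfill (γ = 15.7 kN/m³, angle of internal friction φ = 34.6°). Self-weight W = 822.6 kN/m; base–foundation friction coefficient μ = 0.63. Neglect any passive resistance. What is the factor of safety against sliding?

4.26

K_a = tan²(45° − 34.6°/2) = 0.2756.
P_a = ½K_aγH² = 0.5×0.2756×15.7×7.5² = 121.7 kN/m, acting at H/3 = 2.500 m above the base.
FS_sliding = μW / P_a = 0.63×822.6 / 121.7 = 4.258.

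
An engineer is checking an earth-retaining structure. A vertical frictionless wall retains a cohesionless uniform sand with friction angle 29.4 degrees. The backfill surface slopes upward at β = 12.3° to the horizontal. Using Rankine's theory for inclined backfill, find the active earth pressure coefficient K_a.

K_a = cos β · (cos β − √(cos²β − cos²φ)) / (cos β + √(cos²β − cos²φ)).
cos β = 0.9770, cos φ = 0.8712, √(cos²β − cos²φ) = 0.4423.
K_a = 0.9770 × (0.9770 − 0.4423)/(0.9770 + 0.4423) = 0.3681.

0.368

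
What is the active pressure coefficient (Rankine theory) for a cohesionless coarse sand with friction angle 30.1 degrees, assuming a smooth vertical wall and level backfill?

0.332

K_a = tan²(45° − φ/2) = tan²(29.95°) = 0.3320.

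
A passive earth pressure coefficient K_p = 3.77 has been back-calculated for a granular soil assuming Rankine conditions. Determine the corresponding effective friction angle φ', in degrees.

K_p = (1+sin φ)/(1−sin φ) ⇒ sin φ = (K_p − 1)/(K_p + 1) = 0.5807.
φ = arcsin(0.5807) = 35.50°.

35.5°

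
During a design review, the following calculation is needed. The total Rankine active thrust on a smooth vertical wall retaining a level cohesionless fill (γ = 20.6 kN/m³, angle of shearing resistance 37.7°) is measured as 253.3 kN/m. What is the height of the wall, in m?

10.1 m

K_a = 0.2411. P_a = ½ K_a γ H² ⇒ H = √(2P_a/(K_a γ)).
H = √(2×253.3/(0.2411×20.6)) = 10.10 m.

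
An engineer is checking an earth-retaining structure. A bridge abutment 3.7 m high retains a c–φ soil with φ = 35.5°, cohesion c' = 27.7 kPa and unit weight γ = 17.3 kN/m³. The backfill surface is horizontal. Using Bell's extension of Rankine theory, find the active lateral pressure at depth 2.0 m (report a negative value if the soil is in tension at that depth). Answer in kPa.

-19.4 kPa

K_a = (1 − sin φ)/(1 + sin φ) = 0.2653.
σ_a = K_a γ z − 2c√K_a = 0.2653×17.3×2.0 − 2×27.7×0.5150 = -19.35 kPa.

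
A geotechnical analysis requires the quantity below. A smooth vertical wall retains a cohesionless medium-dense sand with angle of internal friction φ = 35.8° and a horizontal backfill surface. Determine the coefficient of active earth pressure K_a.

0.262

K_a = (1 − sin φ)/(1 + sin φ) = (1 − sin 35.8°)/(1 + sin 35.8°) = 0.2619.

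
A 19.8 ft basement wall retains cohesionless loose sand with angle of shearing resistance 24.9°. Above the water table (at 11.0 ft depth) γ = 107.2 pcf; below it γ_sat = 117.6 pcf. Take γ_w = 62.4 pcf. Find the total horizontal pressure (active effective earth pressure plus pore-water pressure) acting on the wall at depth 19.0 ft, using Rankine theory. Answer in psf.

1160 psf

K_a = (1 − sin φ)/(1 + sin φ) = 0.4074.
γ' = 117.6 − 62.4 = 55.20 pcf.
Effective vertical stress at 19.0 ft: σ'_v = 107.2×11.0 + 55.20×8.00 = 1621 psf.
σ'_h = K_a σ'_v = 0.4074 × 1621 = 660.4 psf; u = γ_w × 8.00 = 499.2 psf.
Total σ_h = 660.4 + 499.2 = 1160 psf.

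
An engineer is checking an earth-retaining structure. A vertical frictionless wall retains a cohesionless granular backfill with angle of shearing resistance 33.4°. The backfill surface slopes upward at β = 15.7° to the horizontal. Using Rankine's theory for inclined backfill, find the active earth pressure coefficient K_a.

0.323

K_a = cos β · (cos β − √(cos²β − cos²φ)) / (cos β + √(cos²β − cos²φ)).
cos β = 0.9627, cos φ = 0.8348, √(cos²β − cos²φ) = 0.4794.
K_a = 0.9627 × (0.9627 − 0.4794)/(0.9627 + 0.4794) = 0.3226.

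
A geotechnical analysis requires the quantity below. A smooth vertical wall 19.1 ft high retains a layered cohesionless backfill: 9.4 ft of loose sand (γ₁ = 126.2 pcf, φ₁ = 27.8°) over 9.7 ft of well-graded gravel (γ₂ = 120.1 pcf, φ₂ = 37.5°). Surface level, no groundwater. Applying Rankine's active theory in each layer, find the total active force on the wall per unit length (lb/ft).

6200 lb/ft

K_a1 = tan²(45°−27.8°/2) = 0.3639; K_a2 = tan²(45°−37.5°/2) = 0.2432.
Layer 1: σ at base = K_a1 γ₁ h₁ = 431.7 psf; P₁ = ½×431.7×9.4 = 2029.
Layer 2: σ_v at top = γ₁h₁ = 1186; σ_h top = K_a2×1186 = 288.5; σ_h base = K_a2×(1186+120.1×9.7) = 571.8.
P₂ = ½(288.5+571.8)×9.7 = 4172. Total P_a = 2029+4172 = 6201 lb/ft.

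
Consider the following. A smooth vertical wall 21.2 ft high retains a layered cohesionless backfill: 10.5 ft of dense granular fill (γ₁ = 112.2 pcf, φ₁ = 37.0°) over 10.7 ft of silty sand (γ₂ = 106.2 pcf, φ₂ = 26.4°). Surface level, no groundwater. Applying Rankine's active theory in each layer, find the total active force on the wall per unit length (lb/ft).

8720 lb/ft

K_a1 = tan²(45°−37.0°/2) = 0.2486; K_a2 = tan²(45°−26.4°/2) = 0.3844.
Layer 1: σ at base = K_a1 γ₁ h₁ = 292.9 psf; P₁ = ½×292.9×10.5 = 1537.
Layer 2: σ_v at top = γ₁h₁ = 1178; σ_h top = K_a2×1178 = 452.9; σ_h base = K_a2×(1178+106.2×10.7) = 889.7.
P₂ = ½(452.9+889.7)×10.7 = 7183. Total P_a = 1537+7183 = 8721 lb/ft.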